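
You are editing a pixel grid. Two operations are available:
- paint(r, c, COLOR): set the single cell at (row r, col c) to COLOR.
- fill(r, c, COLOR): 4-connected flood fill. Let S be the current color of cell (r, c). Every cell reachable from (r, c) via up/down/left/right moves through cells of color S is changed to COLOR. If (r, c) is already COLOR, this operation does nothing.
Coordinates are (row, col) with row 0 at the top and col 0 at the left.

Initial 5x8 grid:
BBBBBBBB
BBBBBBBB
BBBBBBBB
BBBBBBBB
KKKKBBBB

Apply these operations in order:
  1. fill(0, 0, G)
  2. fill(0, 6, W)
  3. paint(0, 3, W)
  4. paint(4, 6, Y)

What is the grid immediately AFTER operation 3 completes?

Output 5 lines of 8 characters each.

Answer: WWWWWWWW
WWWWWWWW
WWWWWWWW
WWWWWWWW
KKKKWWWW

Derivation:
After op 1 fill(0,0,G) [36 cells changed]:
GGGGGGGG
GGGGGGGG
GGGGGGGG
GGGGGGGG
KKKKGGGG
After op 2 fill(0,6,W) [36 cells changed]:
WWWWWWWW
WWWWWWWW
WWWWWWWW
WWWWWWWW
KKKKWWWW
After op 3 paint(0,3,W):
WWWWWWWW
WWWWWWWW
WWWWWWWW
WWWWWWWW
KKKKWWWW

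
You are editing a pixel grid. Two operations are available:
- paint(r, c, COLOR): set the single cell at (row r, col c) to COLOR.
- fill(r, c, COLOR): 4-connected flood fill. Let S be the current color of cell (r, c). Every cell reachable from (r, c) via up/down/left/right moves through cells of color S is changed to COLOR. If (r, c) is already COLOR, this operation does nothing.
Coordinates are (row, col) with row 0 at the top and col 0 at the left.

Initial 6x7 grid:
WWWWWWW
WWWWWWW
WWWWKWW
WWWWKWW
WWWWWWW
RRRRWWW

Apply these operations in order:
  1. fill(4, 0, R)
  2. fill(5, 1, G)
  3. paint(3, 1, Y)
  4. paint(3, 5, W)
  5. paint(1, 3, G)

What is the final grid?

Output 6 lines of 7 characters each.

After op 1 fill(4,0,R) [36 cells changed]:
RRRRRRR
RRRRRRR
RRRRKRR
RRRRKRR
RRRRRRR
RRRRRRR
After op 2 fill(5,1,G) [40 cells changed]:
GGGGGGG
GGGGGGG
GGGGKGG
GGGGKGG
GGGGGGG
GGGGGGG
After op 3 paint(3,1,Y):
GGGGGGG
GGGGGGG
GGGGKGG
GYGGKGG
GGGGGGG
GGGGGGG
After op 4 paint(3,5,W):
GGGGGGG
GGGGGGG
GGGGKGG
GYGGKWG
GGGGGGG
GGGGGGG
After op 5 paint(1,3,G):
GGGGGGG
GGGGGGG
GGGGKGG
GYGGKWG
GGGGGGG
GGGGGGG

Answer: GGGGGGG
GGGGGGG
GGGGKGG
GYGGKWG
GGGGGGG
GGGGGGG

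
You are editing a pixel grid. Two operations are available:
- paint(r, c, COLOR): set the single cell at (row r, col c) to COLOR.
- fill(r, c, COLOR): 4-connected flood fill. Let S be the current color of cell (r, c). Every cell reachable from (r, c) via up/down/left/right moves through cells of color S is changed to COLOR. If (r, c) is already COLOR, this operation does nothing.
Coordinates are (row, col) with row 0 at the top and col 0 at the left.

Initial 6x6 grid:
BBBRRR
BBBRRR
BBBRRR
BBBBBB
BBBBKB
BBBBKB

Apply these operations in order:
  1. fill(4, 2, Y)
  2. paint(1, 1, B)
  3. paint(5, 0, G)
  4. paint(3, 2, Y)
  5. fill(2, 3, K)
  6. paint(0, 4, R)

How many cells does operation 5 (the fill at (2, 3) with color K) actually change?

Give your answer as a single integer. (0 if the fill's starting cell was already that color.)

Answer: 9

Derivation:
After op 1 fill(4,2,Y) [25 cells changed]:
YYYRRR
YYYRRR
YYYRRR
YYYYYY
YYYYKY
YYYYKY
After op 2 paint(1,1,B):
YYYRRR
YBYRRR
YYYRRR
YYYYYY
YYYYKY
YYYYKY
After op 3 paint(5,0,G):
YYYRRR
YBYRRR
YYYRRR
YYYYYY
YYYYKY
GYYYKY
After op 4 paint(3,2,Y):
YYYRRR
YBYRRR
YYYRRR
YYYYYY
YYYYKY
GYYYKY
After op 5 fill(2,3,K) [9 cells changed]:
YYYKKK
YBYKKK
YYYKKK
YYYYYY
YYYYKY
GYYYKY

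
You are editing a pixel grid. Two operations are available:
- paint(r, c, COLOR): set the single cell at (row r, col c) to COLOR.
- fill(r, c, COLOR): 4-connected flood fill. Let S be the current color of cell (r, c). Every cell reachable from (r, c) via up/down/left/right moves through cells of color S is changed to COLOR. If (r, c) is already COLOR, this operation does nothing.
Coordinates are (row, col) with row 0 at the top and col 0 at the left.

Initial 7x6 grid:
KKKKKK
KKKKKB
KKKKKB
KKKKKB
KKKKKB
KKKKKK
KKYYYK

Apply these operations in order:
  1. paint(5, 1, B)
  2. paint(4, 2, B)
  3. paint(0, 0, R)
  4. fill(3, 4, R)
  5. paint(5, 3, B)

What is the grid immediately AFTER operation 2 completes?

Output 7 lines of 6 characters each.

Answer: KKKKKK
KKKKKB
KKKKKB
KKKKKB
KKBKKB
KBKKKK
KKYYYK

Derivation:
After op 1 paint(5,1,B):
KKKKKK
KKKKKB
KKKKKB
KKKKKB
KKKKKB
KBKKKK
KKYYYK
After op 2 paint(4,2,B):
KKKKKK
KKKKKB
KKKKKB
KKKKKB
KKBKKB
KBKKKK
KKYYYK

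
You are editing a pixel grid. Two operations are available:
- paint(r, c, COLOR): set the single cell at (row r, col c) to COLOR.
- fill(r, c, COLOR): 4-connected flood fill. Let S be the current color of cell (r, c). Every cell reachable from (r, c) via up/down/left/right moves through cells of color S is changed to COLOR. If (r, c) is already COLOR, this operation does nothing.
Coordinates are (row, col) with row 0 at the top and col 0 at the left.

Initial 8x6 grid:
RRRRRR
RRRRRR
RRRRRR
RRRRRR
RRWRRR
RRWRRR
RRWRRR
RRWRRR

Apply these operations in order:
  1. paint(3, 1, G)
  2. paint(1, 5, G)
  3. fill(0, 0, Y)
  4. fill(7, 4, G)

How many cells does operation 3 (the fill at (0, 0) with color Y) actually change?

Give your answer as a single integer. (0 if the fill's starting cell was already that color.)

After op 1 paint(3,1,G):
RRRRRR
RRRRRR
RRRRRR
RGRRRR
RRWRRR
RRWRRR
RRWRRR
RRWRRR
After op 2 paint(1,5,G):
RRRRRR
RRRRRG
RRRRRR
RGRRRR
RRWRRR
RRWRRR
RRWRRR
RRWRRR
After op 3 fill(0,0,Y) [42 cells changed]:
YYYYYY
YYYYYG
YYYYYY
YGYYYY
YYWYYY
YYWYYY
YYWYYY
YYWYYY

Answer: 42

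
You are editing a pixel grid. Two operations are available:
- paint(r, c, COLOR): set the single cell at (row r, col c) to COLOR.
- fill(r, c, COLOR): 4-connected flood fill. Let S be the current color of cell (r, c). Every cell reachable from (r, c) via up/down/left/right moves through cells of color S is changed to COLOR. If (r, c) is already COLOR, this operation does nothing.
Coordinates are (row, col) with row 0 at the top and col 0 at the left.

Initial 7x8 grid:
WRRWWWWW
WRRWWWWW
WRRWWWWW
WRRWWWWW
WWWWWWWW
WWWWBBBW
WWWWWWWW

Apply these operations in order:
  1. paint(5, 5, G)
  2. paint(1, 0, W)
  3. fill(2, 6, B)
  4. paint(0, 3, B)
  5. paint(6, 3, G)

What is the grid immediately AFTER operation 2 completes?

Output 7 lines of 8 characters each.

After op 1 paint(5,5,G):
WRRWWWWW
WRRWWWWW
WRRWWWWW
WRRWWWWW
WWWWWWWW
WWWWBGBW
WWWWWWWW
After op 2 paint(1,0,W):
WRRWWWWW
WRRWWWWW
WRRWWWWW
WRRWWWWW
WWWWWWWW
WWWWBGBW
WWWWWWWW

Answer: WRRWWWWW
WRRWWWWW
WRRWWWWW
WRRWWWWW
WWWWWWWW
WWWWBGBW
WWWWWWWW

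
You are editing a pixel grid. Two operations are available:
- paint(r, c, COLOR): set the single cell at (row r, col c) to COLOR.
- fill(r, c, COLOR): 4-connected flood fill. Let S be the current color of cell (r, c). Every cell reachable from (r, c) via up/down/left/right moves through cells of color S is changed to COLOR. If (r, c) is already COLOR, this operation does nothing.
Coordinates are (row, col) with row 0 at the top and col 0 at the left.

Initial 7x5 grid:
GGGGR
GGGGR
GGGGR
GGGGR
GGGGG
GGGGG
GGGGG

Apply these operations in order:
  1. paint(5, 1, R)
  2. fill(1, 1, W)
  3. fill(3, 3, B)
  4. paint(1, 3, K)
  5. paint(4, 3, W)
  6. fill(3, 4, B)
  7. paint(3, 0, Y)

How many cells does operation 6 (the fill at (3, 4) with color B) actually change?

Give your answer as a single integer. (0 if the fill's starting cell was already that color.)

After op 1 paint(5,1,R):
GGGGR
GGGGR
GGGGR
GGGGR
GGGGG
GRGGG
GGGGG
After op 2 fill(1,1,W) [30 cells changed]:
WWWWR
WWWWR
WWWWR
WWWWR
WWWWW
WRWWW
WWWWW
After op 3 fill(3,3,B) [30 cells changed]:
BBBBR
BBBBR
BBBBR
BBBBR
BBBBB
BRBBB
BBBBB
After op 4 paint(1,3,K):
BBBBR
BBBKR
BBBBR
BBBBR
BBBBB
BRBBB
BBBBB
After op 5 paint(4,3,W):
BBBBR
BBBKR
BBBBR
BBBBR
BBBWB
BRBBB
BBBBB
After op 6 fill(3,4,B) [4 cells changed]:
BBBBB
BBBKB
BBBBB
BBBBB
BBBWB
BRBBB
BBBBB

Answer: 4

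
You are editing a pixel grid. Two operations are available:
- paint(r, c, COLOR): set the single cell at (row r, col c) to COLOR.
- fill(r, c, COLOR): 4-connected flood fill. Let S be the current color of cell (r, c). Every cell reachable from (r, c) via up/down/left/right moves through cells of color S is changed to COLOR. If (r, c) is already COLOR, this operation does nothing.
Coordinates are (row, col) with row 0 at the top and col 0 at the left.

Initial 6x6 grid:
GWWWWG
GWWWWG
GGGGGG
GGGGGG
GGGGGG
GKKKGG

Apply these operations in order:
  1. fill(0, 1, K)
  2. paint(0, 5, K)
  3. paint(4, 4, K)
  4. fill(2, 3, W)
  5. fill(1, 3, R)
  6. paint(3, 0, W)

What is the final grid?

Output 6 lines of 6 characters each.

After op 1 fill(0,1,K) [8 cells changed]:
GKKKKG
GKKKKG
GGGGGG
GGGGGG
GGGGGG
GKKKGG
After op 2 paint(0,5,K):
GKKKKK
GKKKKG
GGGGGG
GGGGGG
GGGGGG
GKKKGG
After op 3 paint(4,4,K):
GKKKKK
GKKKKG
GGGGGG
GGGGGG
GGGGKG
GKKKGG
After op 4 fill(2,3,W) [23 cells changed]:
WKKKKK
WKKKKW
WWWWWW
WWWWWW
WWWWKW
WKKKWW
After op 5 fill(1,3,R) [9 cells changed]:
WRRRRR
WRRRRW
WWWWWW
WWWWWW
WWWWKW
WKKKWW
After op 6 paint(3,0,W):
WRRRRR
WRRRRW
WWWWWW
WWWWWW
WWWWKW
WKKKWW

Answer: WRRRRR
WRRRRW
WWWWWW
WWWWWW
WWWWKW
WKKKWW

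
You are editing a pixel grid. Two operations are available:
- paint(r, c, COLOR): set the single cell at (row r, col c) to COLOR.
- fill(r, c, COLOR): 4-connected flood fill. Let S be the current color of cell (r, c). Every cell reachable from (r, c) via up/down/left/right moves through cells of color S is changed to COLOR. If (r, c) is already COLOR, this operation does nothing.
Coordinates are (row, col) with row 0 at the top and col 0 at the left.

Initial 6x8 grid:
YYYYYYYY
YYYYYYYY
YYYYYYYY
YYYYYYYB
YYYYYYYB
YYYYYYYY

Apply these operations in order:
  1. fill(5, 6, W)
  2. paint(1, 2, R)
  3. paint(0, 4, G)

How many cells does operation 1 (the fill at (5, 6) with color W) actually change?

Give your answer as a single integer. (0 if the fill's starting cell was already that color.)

After op 1 fill(5,6,W) [46 cells changed]:
WWWWWWWW
WWWWWWWW
WWWWWWWW
WWWWWWWB
WWWWWWWB
WWWWWWWW

Answer: 46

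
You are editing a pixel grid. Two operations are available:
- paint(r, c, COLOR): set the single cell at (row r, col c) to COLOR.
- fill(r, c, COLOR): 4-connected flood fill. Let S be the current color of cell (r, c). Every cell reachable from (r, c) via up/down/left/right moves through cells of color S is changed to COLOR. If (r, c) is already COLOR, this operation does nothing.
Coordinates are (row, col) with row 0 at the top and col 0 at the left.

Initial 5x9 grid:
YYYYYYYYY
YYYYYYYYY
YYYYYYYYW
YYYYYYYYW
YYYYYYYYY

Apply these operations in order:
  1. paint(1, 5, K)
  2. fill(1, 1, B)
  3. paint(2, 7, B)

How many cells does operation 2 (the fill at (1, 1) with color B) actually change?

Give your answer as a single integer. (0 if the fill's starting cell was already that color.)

After op 1 paint(1,5,K):
YYYYYYYYY
YYYYYKYYY
YYYYYYYYW
YYYYYYYYW
YYYYYYYYY
After op 2 fill(1,1,B) [42 cells changed]:
BBBBBBBBB
BBBBBKBBB
BBBBBBBBW
BBBBBBBBW
BBBBBBBBB

Answer: 42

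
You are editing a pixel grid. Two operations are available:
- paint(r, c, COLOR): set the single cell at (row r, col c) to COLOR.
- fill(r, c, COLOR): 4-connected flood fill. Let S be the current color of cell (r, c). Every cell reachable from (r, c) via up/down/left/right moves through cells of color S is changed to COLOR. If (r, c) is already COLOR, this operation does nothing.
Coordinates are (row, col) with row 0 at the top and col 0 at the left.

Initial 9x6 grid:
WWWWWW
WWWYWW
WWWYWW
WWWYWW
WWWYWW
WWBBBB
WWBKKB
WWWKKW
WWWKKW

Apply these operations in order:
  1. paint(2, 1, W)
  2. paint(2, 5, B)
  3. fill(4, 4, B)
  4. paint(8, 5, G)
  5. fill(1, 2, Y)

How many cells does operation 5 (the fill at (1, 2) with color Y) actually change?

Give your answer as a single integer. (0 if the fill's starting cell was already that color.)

After op 1 paint(2,1,W):
WWWWWW
WWWYWW
WWWYWW
WWWYWW
WWWYWW
WWBBBB
WWBKKB
WWWKKW
WWWKKW
After op 2 paint(2,5,B):
WWWWWW
WWWYWW
WWWYWB
WWWYWW
WWWYWW
WWBBBB
WWBKKB
WWWKKW
WWWKKW
After op 3 fill(4,4,B) [35 cells changed]:
BBBBBB
BBBYBB
BBBYBB
BBBYBB
BBBYBB
BBBBBB
BBBKKB
BBBKKW
BBBKKW
After op 4 paint(8,5,G):
BBBBBB
BBBYBB
BBBYBB
BBBYBB
BBBYBB
BBBBBB
BBBKKB
BBBKKW
BBBKKG
After op 5 fill(1,2,Y) [42 cells changed]:
YYYYYY
YYYYYY
YYYYYY
YYYYYY
YYYYYY
YYYYYY
YYYKKY
YYYKKW
YYYKKG

Answer: 42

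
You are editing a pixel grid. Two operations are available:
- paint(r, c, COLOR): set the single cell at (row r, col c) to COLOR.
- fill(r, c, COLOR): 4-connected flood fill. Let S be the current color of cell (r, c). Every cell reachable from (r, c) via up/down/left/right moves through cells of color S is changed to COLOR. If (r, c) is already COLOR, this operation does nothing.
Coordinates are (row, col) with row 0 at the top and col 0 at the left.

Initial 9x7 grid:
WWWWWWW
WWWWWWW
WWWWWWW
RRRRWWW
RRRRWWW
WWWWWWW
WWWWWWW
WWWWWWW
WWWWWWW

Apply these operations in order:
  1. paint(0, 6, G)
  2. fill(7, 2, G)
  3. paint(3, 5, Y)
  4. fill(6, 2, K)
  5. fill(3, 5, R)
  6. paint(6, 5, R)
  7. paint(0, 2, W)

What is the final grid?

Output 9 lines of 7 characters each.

Answer: KKWKKKK
KKKKKKK
KKKKKKK
RRRRKRK
RRRRKKK
KKKKKKK
KKKKKRK
KKKKKKK
KKKKKKK

Derivation:
After op 1 paint(0,6,G):
WWWWWWG
WWWWWWW
WWWWWWW
RRRRWWW
RRRRWWW
WWWWWWW
WWWWWWW
WWWWWWW
WWWWWWW
After op 2 fill(7,2,G) [54 cells changed]:
GGGGGGG
GGGGGGG
GGGGGGG
RRRRGGG
RRRRGGG
GGGGGGG
GGGGGGG
GGGGGGG
GGGGGGG
After op 3 paint(3,5,Y):
GGGGGGG
GGGGGGG
GGGGGGG
RRRRGYG
RRRRGGG
GGGGGGG
GGGGGGG
GGGGGGG
GGGGGGG
After op 4 fill(6,2,K) [54 cells changed]:
KKKKKKK
KKKKKKK
KKKKKKK
RRRRKYK
RRRRKKK
KKKKKKK
KKKKKKK
KKKKKKK
KKKKKKK
After op 5 fill(3,5,R) [1 cells changed]:
KKKKKKK
KKKKKKK
KKKKKKK
RRRRKRK
RRRRKKK
KKKKKKK
KKKKKKK
KKKKKKK
KKKKKKK
After op 6 paint(6,5,R):
KKKKKKK
KKKKKKK
KKKKKKK
RRRRKRK
RRRRKKK
KKKKKKK
KKKKKRK
KKKKKKK
KKKKKKK
After op 7 paint(0,2,W):
KKWKKKK
KKKKKKK
KKKKKKK
RRRRKRK
RRRRKKK
KKKKKKK
KKKKKRK
KKKKKKK
KKKKKKK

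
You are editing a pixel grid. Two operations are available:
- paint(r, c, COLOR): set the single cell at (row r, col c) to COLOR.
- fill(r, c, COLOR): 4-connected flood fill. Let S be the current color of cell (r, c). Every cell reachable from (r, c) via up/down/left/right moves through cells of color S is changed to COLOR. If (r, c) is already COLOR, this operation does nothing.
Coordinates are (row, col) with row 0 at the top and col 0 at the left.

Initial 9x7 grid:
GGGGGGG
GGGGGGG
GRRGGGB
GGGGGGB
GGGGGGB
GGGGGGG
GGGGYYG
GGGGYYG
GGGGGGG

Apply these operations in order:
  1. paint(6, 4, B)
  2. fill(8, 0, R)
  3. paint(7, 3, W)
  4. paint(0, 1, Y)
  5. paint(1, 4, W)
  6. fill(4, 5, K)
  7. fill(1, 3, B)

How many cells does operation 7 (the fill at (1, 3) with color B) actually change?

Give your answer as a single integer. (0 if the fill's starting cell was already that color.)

Answer: 53

Derivation:
After op 1 paint(6,4,B):
GGGGGGG
GGGGGGG
GRRGGGB
GGGGGGB
GGGGGGB
GGGGGGG
GGGGBYG
GGGGYYG
GGGGGGG
After op 2 fill(8,0,R) [54 cells changed]:
RRRRRRR
RRRRRRR
RRRRRRB
RRRRRRB
RRRRRRB
RRRRRRR
RRRRBYR
RRRRYYR
RRRRRRR
After op 3 paint(7,3,W):
RRRRRRR
RRRRRRR
RRRRRRB
RRRRRRB
RRRRRRB
RRRRRRR
RRRRBYR
RRRWYYR
RRRRRRR
After op 4 paint(0,1,Y):
RYRRRRR
RRRRRRR
RRRRRRB
RRRRRRB
RRRRRRB
RRRRRRR
RRRRBYR
RRRWYYR
RRRRRRR
After op 5 paint(1,4,W):
RYRRRRR
RRRRWRR
RRRRRRB
RRRRRRB
RRRRRRB
RRRRRRR
RRRRBYR
RRRWYYR
RRRRRRR
After op 6 fill(4,5,K) [53 cells changed]:
KYKKKKK
KKKKWKK
KKKKKKB
KKKKKKB
KKKKKKB
KKKKKKK
KKKKBYK
KKKWYYK
KKKKKKK
After op 7 fill(1,3,B) [53 cells changed]:
BYBBBBB
BBBBWBB
BBBBBBB
BBBBBBB
BBBBBBB
BBBBBBB
BBBBBYB
BBBWYYB
BBBBBBB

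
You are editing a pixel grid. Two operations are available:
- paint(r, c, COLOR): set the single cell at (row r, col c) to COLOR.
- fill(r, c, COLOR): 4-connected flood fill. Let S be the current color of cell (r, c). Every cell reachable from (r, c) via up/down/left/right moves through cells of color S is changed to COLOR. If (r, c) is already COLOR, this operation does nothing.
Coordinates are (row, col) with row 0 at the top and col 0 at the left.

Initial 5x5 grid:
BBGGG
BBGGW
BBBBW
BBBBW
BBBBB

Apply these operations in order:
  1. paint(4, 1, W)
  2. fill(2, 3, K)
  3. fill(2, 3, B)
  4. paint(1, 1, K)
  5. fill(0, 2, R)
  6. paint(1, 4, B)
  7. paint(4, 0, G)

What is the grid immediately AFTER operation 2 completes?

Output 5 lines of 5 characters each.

Answer: KKGGG
KKGGW
KKKKW
KKKKW
KWKKK

Derivation:
After op 1 paint(4,1,W):
BBGGG
BBGGW
BBBBW
BBBBW
BWBBB
After op 2 fill(2,3,K) [16 cells changed]:
KKGGG
KKGGW
KKKKW
KKKKW
KWKKK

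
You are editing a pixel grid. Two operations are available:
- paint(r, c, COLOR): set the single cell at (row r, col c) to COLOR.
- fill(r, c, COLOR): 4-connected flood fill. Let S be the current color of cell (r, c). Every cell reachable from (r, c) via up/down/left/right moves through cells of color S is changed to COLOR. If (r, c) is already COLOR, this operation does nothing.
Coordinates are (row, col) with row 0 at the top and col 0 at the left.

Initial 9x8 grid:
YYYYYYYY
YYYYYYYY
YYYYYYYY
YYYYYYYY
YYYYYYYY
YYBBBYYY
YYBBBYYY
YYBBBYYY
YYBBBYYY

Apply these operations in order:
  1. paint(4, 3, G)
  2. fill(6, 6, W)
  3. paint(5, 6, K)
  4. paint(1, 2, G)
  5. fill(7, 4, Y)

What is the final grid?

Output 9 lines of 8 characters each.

After op 1 paint(4,3,G):
YYYYYYYY
YYYYYYYY
YYYYYYYY
YYYYYYYY
YYYGYYYY
YYBBBYYY
YYBBBYYY
YYBBBYYY
YYBBBYYY
After op 2 fill(6,6,W) [59 cells changed]:
WWWWWWWW
WWWWWWWW
WWWWWWWW
WWWWWWWW
WWWGWWWW
WWBBBWWW
WWBBBWWW
WWBBBWWW
WWBBBWWW
After op 3 paint(5,6,K):
WWWWWWWW
WWWWWWWW
WWWWWWWW
WWWWWWWW
WWWGWWWW
WWBBBWKW
WWBBBWWW
WWBBBWWW
WWBBBWWW
After op 4 paint(1,2,G):
WWWWWWWW
WWGWWWWW
WWWWWWWW
WWWWWWWW
WWWGWWWW
WWBBBWKW
WWBBBWWW
WWBBBWWW
WWBBBWWW
After op 5 fill(7,4,Y) [12 cells changed]:
WWWWWWWW
WWGWWWWW
WWWWWWWW
WWWWWWWW
WWWGWWWW
WWYYYWKW
WWYYYWWW
WWYYYWWW
WWYYYWWW

Answer: WWWWWWWW
WWGWWWWW
WWWWWWWW
WWWWWWWW
WWWGWWWW
WWYYYWKW
WWYYYWWW
WWYYYWWW
WWYYYWWW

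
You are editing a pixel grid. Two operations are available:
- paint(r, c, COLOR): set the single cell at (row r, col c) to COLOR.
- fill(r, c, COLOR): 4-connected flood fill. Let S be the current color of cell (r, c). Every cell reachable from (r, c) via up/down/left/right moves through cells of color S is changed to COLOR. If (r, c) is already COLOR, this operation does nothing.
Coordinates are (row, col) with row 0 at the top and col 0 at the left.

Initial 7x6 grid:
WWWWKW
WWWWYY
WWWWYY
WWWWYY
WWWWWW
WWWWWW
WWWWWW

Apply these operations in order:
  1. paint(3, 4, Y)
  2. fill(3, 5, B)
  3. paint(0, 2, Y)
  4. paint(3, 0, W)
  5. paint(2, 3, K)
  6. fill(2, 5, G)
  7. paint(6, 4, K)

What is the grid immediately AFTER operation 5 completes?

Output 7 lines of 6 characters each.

After op 1 paint(3,4,Y):
WWWWKW
WWWWYY
WWWWYY
WWWWYY
WWWWWW
WWWWWW
WWWWWW
After op 2 fill(3,5,B) [6 cells changed]:
WWWWKW
WWWWBB
WWWWBB
WWWWBB
WWWWWW
WWWWWW
WWWWWW
After op 3 paint(0,2,Y):
WWYWKW
WWWWBB
WWWWBB
WWWWBB
WWWWWW
WWWWWW
WWWWWW
After op 4 paint(3,0,W):
WWYWKW
WWWWBB
WWWWBB
WWWWBB
WWWWWW
WWWWWW
WWWWWW
After op 5 paint(2,3,K):
WWYWKW
WWWWBB
WWWKBB
WWWWBB
WWWWWW
WWWWWW
WWWWWW

Answer: WWYWKW
WWWWBB
WWWKBB
WWWWBB
WWWWWW
WWWWWW
WWWWWW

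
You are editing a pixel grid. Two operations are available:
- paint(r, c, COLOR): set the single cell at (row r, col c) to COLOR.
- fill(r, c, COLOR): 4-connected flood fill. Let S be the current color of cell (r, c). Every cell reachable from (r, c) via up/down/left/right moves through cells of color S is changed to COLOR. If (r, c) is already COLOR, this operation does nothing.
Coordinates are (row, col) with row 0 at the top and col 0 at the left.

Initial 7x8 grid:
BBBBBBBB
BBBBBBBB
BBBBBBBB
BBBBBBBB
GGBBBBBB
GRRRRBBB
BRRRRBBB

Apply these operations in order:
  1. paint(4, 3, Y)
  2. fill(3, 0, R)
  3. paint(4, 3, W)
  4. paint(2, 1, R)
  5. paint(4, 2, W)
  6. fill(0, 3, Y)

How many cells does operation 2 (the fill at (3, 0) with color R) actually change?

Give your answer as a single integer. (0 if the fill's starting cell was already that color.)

After op 1 paint(4,3,Y):
BBBBBBBB
BBBBBBBB
BBBBBBBB
BBBBBBBB
GGBYBBBB
GRRRRBBB
BRRRRBBB
After op 2 fill(3,0,R) [43 cells changed]:
RRRRRRRR
RRRRRRRR
RRRRRRRR
RRRRRRRR
GGRYRRRR
GRRRRRRR
BRRRRRRR

Answer: 43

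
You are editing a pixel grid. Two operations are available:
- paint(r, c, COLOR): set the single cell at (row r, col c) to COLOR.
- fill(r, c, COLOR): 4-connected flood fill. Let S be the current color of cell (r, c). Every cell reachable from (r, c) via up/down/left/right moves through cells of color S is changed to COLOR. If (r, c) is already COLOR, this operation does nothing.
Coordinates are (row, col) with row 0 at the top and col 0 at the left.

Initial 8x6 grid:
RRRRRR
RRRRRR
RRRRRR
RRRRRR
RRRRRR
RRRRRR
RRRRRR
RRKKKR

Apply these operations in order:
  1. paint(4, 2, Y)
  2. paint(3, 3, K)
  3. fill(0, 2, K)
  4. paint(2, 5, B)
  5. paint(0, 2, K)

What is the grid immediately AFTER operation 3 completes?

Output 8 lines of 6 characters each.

Answer: KKKKKK
KKKKKK
KKKKKK
KKKKKK
KKYKKK
KKKKKK
KKKKKK
KKKKKK

Derivation:
After op 1 paint(4,2,Y):
RRRRRR
RRRRRR
RRRRRR
RRRRRR
RRYRRR
RRRRRR
RRRRRR
RRKKKR
After op 2 paint(3,3,K):
RRRRRR
RRRRRR
RRRRRR
RRRKRR
RRYRRR
RRRRRR
RRRRRR
RRKKKR
After op 3 fill(0,2,K) [43 cells changed]:
KKKKKK
KKKKKK
KKKKKK
KKKKKK
KKYKKK
KKKKKK
KKKKKK
KKKKKK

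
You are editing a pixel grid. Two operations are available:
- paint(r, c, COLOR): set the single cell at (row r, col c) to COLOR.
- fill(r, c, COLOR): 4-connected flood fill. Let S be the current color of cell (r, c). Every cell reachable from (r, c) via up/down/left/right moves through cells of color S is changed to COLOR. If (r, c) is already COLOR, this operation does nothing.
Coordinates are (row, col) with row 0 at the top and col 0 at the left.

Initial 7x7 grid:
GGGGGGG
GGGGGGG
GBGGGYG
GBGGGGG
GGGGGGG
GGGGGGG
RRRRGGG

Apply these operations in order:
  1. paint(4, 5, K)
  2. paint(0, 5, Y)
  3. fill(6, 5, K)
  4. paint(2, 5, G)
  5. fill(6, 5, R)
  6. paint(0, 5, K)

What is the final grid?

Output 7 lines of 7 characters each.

Answer: RRRRRKR
RRRRRRR
RBRRRGR
RBRRRRR
RRRRRRR
RRRRRRR
RRRRRRR

Derivation:
After op 1 paint(4,5,K):
GGGGGGG
GGGGGGG
GBGGGYG
GBGGGGG
GGGGGKG
GGGGGGG
RRRRGGG
After op 2 paint(0,5,Y):
GGGGGYG
GGGGGGG
GBGGGYG
GBGGGGG
GGGGGKG
GGGGGGG
RRRRGGG
After op 3 fill(6,5,K) [40 cells changed]:
KKKKKYK
KKKKKKK
KBKKKYK
KBKKKKK
KKKKKKK
KKKKKKK
RRRRKKK
After op 4 paint(2,5,G):
KKKKKYK
KKKKKKK
KBKKKGK
KBKKKKK
KKKKKKK
KKKKKKK
RRRRKKK
After op 5 fill(6,5,R) [41 cells changed]:
RRRRRYR
RRRRRRR
RBRRRGR
RBRRRRR
RRRRRRR
RRRRRRR
RRRRRRR
After op 6 paint(0,5,K):
RRRRRKR
RRRRRRR
RBRRRGR
RBRRRRR
RRRRRRR
RRRRRRR
RRRRRRR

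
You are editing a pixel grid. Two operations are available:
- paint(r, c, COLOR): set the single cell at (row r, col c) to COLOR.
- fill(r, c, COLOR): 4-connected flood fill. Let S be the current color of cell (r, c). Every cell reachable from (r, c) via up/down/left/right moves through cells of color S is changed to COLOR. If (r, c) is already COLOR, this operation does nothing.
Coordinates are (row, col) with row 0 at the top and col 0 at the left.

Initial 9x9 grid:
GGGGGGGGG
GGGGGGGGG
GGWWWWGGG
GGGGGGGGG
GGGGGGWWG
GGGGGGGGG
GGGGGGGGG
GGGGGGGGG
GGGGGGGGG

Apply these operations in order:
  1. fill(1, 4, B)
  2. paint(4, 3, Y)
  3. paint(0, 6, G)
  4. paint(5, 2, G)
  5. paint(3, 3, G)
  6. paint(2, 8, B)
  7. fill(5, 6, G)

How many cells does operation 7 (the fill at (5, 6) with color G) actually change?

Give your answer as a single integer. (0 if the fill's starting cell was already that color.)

After op 1 fill(1,4,B) [75 cells changed]:
BBBBBBBBB
BBBBBBBBB
BBWWWWBBB
BBBBBBBBB
BBBBBBWWB
BBBBBBBBB
BBBBBBBBB
BBBBBBBBB
BBBBBBBBB
After op 2 paint(4,3,Y):
BBBBBBBBB
BBBBBBBBB
BBWWWWBBB
BBBBBBBBB
BBBYBBWWB
BBBBBBBBB
BBBBBBBBB
BBBBBBBBB
BBBBBBBBB
After op 3 paint(0,6,G):
BBBBBBGBB
BBBBBBBBB
BBWWWWBBB
BBBBBBBBB
BBBYBBWWB
BBBBBBBBB
BBBBBBBBB
BBBBBBBBB
BBBBBBBBB
After op 4 paint(5,2,G):
BBBBBBGBB
BBBBBBBBB
BBWWWWBBB
BBBBBBBBB
BBBYBBWWB
BBGBBBBBB
BBBBBBBBB
BBBBBBBBB
BBBBBBBBB
After op 5 paint(3,3,G):
BBBBBBGBB
BBBBBBBBB
BBWWWWBBB
BBBGBBBBB
BBBYBBWWB
BBGBBBBBB
BBBBBBBBB
BBBBBBBBB
BBBBBBBBB
After op 6 paint(2,8,B):
BBBBBBGBB
BBBBBBBBB
BBWWWWBBB
BBBGBBBBB
BBBYBBWWB
BBGBBBBBB
BBBBBBBBB
BBBBBBBBB
BBBBBBBBB
After op 7 fill(5,6,G) [71 cells changed]:
GGGGGGGGG
GGGGGGGGG
GGWWWWGGG
GGGGGGGGG
GGGYGGWWG
GGGGGGGGG
GGGGGGGGG
GGGGGGGGG
GGGGGGGGG

Answer: 71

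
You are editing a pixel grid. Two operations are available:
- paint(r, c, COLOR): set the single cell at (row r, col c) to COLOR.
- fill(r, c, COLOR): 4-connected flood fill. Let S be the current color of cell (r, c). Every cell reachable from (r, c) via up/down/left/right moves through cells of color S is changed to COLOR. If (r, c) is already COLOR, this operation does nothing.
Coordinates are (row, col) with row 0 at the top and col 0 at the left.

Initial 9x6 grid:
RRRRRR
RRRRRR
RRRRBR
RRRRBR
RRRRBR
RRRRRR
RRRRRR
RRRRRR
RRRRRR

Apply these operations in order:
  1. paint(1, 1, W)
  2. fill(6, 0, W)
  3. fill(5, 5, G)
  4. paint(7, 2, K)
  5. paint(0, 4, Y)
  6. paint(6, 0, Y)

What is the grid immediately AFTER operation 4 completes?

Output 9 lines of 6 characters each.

Answer: GGGGGG
GGGGGG
GGGGBG
GGGGBG
GGGGBG
GGGGGG
GGGGGG
GGKGGG
GGGGGG

Derivation:
After op 1 paint(1,1,W):
RRRRRR
RWRRRR
RRRRBR
RRRRBR
RRRRBR
RRRRRR
RRRRRR
RRRRRR
RRRRRR
After op 2 fill(6,0,W) [50 cells changed]:
WWWWWW
WWWWWW
WWWWBW
WWWWBW
WWWWBW
WWWWWW
WWWWWW
WWWWWW
WWWWWW
After op 3 fill(5,5,G) [51 cells changed]:
GGGGGG
GGGGGG
GGGGBG
GGGGBG
GGGGBG
GGGGGG
GGGGGG
GGGGGG
GGGGGG
After op 4 paint(7,2,K):
GGGGGG
GGGGGG
GGGGBG
GGGGBG
GGGGBG
GGGGGG
GGGGGG
GGKGGG
GGGGGG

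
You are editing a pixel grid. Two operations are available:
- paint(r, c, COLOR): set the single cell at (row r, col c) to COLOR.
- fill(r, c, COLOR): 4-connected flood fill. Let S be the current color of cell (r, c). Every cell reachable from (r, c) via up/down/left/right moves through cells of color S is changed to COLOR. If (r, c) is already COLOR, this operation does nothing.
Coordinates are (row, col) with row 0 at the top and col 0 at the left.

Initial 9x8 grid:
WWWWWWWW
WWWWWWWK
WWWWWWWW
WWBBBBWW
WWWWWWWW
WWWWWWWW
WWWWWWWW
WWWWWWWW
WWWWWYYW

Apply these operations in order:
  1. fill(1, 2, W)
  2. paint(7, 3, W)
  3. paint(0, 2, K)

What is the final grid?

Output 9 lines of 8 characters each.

Answer: WWKWWWWW
WWWWWWWK
WWWWWWWW
WWBBBBWW
WWWWWWWW
WWWWWWWW
WWWWWWWW
WWWWWWWW
WWWWWYYW

Derivation:
After op 1 fill(1,2,W) [0 cells changed]:
WWWWWWWW
WWWWWWWK
WWWWWWWW
WWBBBBWW
WWWWWWWW
WWWWWWWW
WWWWWWWW
WWWWWWWW
WWWWWYYW
After op 2 paint(7,3,W):
WWWWWWWW
WWWWWWWK
WWWWWWWW
WWBBBBWW
WWWWWWWW
WWWWWWWW
WWWWWWWW
WWWWWWWW
WWWWWYYW
After op 3 paint(0,2,K):
WWKWWWWW
WWWWWWWK
WWWWWWWW
WWBBBBWW
WWWWWWWW
WWWWWWWW
WWWWWWWW
WWWWWWWW
WWWWWYYW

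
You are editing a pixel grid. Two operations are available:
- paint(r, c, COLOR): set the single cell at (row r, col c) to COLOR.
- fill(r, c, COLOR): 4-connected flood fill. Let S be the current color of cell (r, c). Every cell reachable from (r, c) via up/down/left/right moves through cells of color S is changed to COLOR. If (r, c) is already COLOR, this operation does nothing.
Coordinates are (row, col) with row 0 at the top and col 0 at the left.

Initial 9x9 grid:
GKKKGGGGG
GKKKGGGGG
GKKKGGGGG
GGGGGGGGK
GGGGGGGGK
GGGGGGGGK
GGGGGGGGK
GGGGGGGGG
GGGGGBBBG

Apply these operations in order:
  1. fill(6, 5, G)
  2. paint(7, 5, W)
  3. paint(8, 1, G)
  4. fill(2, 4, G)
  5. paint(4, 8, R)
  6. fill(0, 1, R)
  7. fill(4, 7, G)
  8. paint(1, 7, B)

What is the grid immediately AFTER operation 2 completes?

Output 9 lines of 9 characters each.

After op 1 fill(6,5,G) [0 cells changed]:
GKKKGGGGG
GKKKGGGGG
GKKKGGGGG
GGGGGGGGK
GGGGGGGGK
GGGGGGGGK
GGGGGGGGK
GGGGGGGGG
GGGGGBBBG
After op 2 paint(7,5,W):
GKKKGGGGG
GKKKGGGGG
GKKKGGGGG
GGGGGGGGK
GGGGGGGGK
GGGGGGGGK
GGGGGGGGK
GGGGGWGGG
GGGGGBBBG

Answer: GKKKGGGGG
GKKKGGGGG
GKKKGGGGG
GGGGGGGGK
GGGGGGGGK
GGGGGGGGK
GGGGGGGGK
GGGGGWGGG
GGGGGBBBG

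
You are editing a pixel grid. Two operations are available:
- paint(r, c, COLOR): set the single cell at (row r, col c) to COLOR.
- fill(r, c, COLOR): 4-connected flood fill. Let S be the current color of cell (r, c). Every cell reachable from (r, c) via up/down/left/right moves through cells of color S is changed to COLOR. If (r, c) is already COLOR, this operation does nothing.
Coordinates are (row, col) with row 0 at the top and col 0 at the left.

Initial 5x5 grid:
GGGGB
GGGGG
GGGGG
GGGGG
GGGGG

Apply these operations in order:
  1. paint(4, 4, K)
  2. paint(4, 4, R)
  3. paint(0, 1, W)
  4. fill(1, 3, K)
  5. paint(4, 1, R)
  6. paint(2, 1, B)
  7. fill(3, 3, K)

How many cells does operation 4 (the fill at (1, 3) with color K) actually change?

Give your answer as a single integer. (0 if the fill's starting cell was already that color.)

Answer: 22

Derivation:
After op 1 paint(4,4,K):
GGGGB
GGGGG
GGGGG
GGGGG
GGGGK
After op 2 paint(4,4,R):
GGGGB
GGGGG
GGGGG
GGGGG
GGGGR
After op 3 paint(0,1,W):
GWGGB
GGGGG
GGGGG
GGGGG
GGGGR
After op 4 fill(1,3,K) [22 cells changed]:
KWKKB
KKKKK
KKKKK
KKKKK
KKKKR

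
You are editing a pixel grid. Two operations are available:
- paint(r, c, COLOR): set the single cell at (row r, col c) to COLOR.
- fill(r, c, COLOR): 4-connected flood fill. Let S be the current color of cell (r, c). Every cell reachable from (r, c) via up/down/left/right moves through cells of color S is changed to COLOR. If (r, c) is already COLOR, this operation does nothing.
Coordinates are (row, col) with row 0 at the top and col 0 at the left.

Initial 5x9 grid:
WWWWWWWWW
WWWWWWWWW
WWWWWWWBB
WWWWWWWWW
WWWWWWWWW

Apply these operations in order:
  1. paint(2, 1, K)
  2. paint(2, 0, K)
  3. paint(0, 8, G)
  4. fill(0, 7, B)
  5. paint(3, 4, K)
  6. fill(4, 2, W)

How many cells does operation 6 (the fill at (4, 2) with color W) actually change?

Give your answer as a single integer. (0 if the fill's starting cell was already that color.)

Answer: 41

Derivation:
After op 1 paint(2,1,K):
WWWWWWWWW
WWWWWWWWW
WKWWWWWBB
WWWWWWWWW
WWWWWWWWW
After op 2 paint(2,0,K):
WWWWWWWWW
WWWWWWWWW
KKWWWWWBB
WWWWWWWWW
WWWWWWWWW
After op 3 paint(0,8,G):
WWWWWWWWG
WWWWWWWWW
KKWWWWWBB
WWWWWWWWW
WWWWWWWWW
After op 4 fill(0,7,B) [40 cells changed]:
BBBBBBBBG
BBBBBBBBB
KKBBBBBBB
BBBBBBBBB
BBBBBBBBB
After op 5 paint(3,4,K):
BBBBBBBBG
BBBBBBBBB
KKBBBBBBB
BBBBKBBBB
BBBBBBBBB
After op 6 fill(4,2,W) [41 cells changed]:
WWWWWWWWG
WWWWWWWWW
KKWWWWWWW
WWWWKWWWW
WWWWWWWWW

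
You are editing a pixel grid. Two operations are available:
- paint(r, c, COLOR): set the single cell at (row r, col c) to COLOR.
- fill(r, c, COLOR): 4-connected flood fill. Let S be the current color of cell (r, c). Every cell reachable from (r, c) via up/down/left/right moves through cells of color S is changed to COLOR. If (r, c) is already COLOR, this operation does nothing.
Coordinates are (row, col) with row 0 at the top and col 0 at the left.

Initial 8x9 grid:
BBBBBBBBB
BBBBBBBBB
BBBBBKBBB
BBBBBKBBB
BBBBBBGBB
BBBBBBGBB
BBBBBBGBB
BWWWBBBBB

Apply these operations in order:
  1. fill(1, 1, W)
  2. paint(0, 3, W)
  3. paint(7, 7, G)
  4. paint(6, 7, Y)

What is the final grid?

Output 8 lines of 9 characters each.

Answer: WWWWWWWWW
WWWWWWWWW
WWWWWKWWW
WWWWWKWWW
WWWWWWGWW
WWWWWWGWW
WWWWWWGYW
WWWWWWWGW

Derivation:
After op 1 fill(1,1,W) [64 cells changed]:
WWWWWWWWW
WWWWWWWWW
WWWWWKWWW
WWWWWKWWW
WWWWWWGWW
WWWWWWGWW
WWWWWWGWW
WWWWWWWWW
After op 2 paint(0,3,W):
WWWWWWWWW
WWWWWWWWW
WWWWWKWWW
WWWWWKWWW
WWWWWWGWW
WWWWWWGWW
WWWWWWGWW
WWWWWWWWW
After op 3 paint(7,7,G):
WWWWWWWWW
WWWWWWWWW
WWWWWKWWW
WWWWWKWWW
WWWWWWGWW
WWWWWWGWW
WWWWWWGWW
WWWWWWWGW
After op 4 paint(6,7,Y):
WWWWWWWWW
WWWWWWWWW
WWWWWKWWW
WWWWWKWWW
WWWWWWGWW
WWWWWWGWW
WWWWWWGYW
WWWWWWWGW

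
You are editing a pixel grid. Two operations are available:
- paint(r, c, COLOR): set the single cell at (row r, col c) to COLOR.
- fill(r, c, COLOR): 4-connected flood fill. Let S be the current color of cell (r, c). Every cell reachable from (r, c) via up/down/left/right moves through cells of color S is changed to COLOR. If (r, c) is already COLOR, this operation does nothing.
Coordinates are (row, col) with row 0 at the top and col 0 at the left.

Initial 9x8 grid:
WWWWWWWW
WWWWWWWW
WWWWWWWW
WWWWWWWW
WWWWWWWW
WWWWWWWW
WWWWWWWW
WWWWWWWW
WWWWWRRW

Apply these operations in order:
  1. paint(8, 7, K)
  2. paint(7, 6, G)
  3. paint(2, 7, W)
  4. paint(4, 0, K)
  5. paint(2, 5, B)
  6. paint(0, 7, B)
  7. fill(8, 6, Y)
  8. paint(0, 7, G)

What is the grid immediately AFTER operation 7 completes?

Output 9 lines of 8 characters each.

After op 1 paint(8,7,K):
WWWWWWWW
WWWWWWWW
WWWWWWWW
WWWWWWWW
WWWWWWWW
WWWWWWWW
WWWWWWWW
WWWWWWWW
WWWWWRRK
After op 2 paint(7,6,G):
WWWWWWWW
WWWWWWWW
WWWWWWWW
WWWWWWWW
WWWWWWWW
WWWWWWWW
WWWWWWWW
WWWWWWGW
WWWWWRRK
After op 3 paint(2,7,W):
WWWWWWWW
WWWWWWWW
WWWWWWWW
WWWWWWWW
WWWWWWWW
WWWWWWWW
WWWWWWWW
WWWWWWGW
WWWWWRRK
After op 4 paint(4,0,K):
WWWWWWWW
WWWWWWWW
WWWWWWWW
WWWWWWWW
KWWWWWWW
WWWWWWWW
WWWWWWWW
WWWWWWGW
WWWWWRRK
After op 5 paint(2,5,B):
WWWWWWWW
WWWWWWWW
WWWWWBWW
WWWWWWWW
KWWWWWWW
WWWWWWWW
WWWWWWWW
WWWWWWGW
WWWWWRRK
After op 6 paint(0,7,B):
WWWWWWWB
WWWWWWWW
WWWWWBWW
WWWWWWWW
KWWWWWWW
WWWWWWWW
WWWWWWWW
WWWWWWGW
WWWWWRRK
After op 7 fill(8,6,Y) [2 cells changed]:
WWWWWWWB
WWWWWWWW
WWWWWBWW
WWWWWWWW
KWWWWWWW
WWWWWWWW
WWWWWWWW
WWWWWWGW
WWWWWYYK

Answer: WWWWWWWB
WWWWWWWW
WWWWWBWW
WWWWWWWW
KWWWWWWW
WWWWWWWW
WWWWWWWW
WWWWWWGW
WWWWWYYK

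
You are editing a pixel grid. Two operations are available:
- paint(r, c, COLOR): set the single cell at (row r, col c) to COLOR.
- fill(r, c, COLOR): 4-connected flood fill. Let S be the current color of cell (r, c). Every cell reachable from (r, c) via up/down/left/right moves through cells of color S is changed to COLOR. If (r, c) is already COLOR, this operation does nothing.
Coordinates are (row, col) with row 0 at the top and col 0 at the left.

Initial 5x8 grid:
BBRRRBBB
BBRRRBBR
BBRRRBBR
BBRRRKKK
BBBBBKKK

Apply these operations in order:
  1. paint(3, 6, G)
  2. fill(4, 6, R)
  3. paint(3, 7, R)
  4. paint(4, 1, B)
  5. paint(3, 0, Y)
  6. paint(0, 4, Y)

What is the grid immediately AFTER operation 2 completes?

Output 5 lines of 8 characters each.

Answer: BBRRRBBB
BBRRRBBR
BBRRRBBR
BBRRRRGR
BBBBBRRR

Derivation:
After op 1 paint(3,6,G):
BBRRRBBB
BBRRRBBR
BBRRRBBR
BBRRRKGK
BBBBBKKK
After op 2 fill(4,6,R) [5 cells changed]:
BBRRRBBB
BBRRRBBR
BBRRRBBR
BBRRRRGR
BBBBBRRR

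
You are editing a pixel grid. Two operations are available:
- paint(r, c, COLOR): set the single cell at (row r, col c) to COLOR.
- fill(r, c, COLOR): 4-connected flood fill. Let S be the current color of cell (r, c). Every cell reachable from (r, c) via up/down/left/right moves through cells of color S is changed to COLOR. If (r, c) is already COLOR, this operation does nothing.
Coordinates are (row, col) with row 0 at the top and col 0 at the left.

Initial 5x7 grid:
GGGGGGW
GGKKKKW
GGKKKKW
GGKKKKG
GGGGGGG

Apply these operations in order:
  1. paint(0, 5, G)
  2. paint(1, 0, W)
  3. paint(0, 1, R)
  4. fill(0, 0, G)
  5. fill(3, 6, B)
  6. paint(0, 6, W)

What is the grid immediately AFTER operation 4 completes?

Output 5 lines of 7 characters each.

After op 1 paint(0,5,G):
GGGGGGW
GGKKKKW
GGKKKKW
GGKKKKG
GGGGGGG
After op 2 paint(1,0,W):
GGGGGGW
WGKKKKW
GGKKKKW
GGKKKKG
GGGGGGG
After op 3 paint(0,1,R):
GRGGGGW
WGKKKKW
GGKKKKW
GGKKKKG
GGGGGGG
After op 4 fill(0,0,G) [0 cells changed]:
GRGGGGW
WGKKKKW
GGKKKKW
GGKKKKG
GGGGGGG

Answer: GRGGGGW
WGKKKKW
GGKKKKW
GGKKKKG
GGGGGGG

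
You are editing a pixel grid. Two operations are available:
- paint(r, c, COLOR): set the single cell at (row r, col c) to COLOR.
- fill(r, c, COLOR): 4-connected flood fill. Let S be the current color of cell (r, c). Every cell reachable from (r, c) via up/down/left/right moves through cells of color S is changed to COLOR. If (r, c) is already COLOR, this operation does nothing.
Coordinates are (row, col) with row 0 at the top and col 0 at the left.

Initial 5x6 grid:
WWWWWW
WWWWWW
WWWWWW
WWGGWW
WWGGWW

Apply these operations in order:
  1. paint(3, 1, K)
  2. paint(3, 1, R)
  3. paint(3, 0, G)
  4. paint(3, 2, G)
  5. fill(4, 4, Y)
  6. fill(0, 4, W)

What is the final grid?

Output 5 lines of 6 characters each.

Answer: WWWWWW
WWWWWW
WWWWWW
GRGGWW
WWGGWW

Derivation:
After op 1 paint(3,1,K):
WWWWWW
WWWWWW
WWWWWW
WKGGWW
WWGGWW
After op 2 paint(3,1,R):
WWWWWW
WWWWWW
WWWWWW
WRGGWW
WWGGWW
After op 3 paint(3,0,G):
WWWWWW
WWWWWW
WWWWWW
GRGGWW
WWGGWW
After op 4 paint(3,2,G):
WWWWWW
WWWWWW
WWWWWW
GRGGWW
WWGGWW
After op 5 fill(4,4,Y) [22 cells changed]:
YYYYYY
YYYYYY
YYYYYY
GRGGYY
WWGGYY
After op 6 fill(0,4,W) [22 cells changed]:
WWWWWW
WWWWWW
WWWWWW
GRGGWW
WWGGWW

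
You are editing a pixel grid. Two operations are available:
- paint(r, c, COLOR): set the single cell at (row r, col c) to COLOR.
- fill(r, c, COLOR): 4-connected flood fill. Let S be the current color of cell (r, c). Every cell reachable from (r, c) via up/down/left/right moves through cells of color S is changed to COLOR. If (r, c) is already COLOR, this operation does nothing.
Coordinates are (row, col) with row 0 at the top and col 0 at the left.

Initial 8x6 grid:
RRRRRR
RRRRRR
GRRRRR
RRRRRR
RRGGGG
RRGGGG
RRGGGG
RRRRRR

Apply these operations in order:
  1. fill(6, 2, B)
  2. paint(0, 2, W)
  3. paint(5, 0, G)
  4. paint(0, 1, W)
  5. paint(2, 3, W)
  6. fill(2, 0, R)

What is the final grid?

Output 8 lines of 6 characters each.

Answer: RWWRRR
RRRRRR
RRRWRR
RRRRRR
RRBBBB
GRBBBB
RRBBBB
RRRRRR

Derivation:
After op 1 fill(6,2,B) [12 cells changed]:
RRRRRR
RRRRRR
GRRRRR
RRRRRR
RRBBBB
RRBBBB
RRBBBB
RRRRRR
After op 2 paint(0,2,W):
RRWRRR
RRRRRR
GRRRRR
RRRRRR
RRBBBB
RRBBBB
RRBBBB
RRRRRR
After op 3 paint(5,0,G):
RRWRRR
RRRRRR
GRRRRR
RRRRRR
RRBBBB
GRBBBB
RRBBBB
RRRRRR
After op 4 paint(0,1,W):
RWWRRR
RRRRRR
GRRRRR
RRRRRR
RRBBBB
GRBBBB
RRBBBB
RRRRRR
After op 5 paint(2,3,W):
RWWRRR
RRRRRR
GRRWRR
RRRRRR
RRBBBB
GRBBBB
RRBBBB
RRRRRR
After op 6 fill(2,0,R) [1 cells changed]:
RWWRRR
RRRRRR
RRRWRR
RRRRRR
RRBBBB
GRBBBB
RRBBBB
RRRRRR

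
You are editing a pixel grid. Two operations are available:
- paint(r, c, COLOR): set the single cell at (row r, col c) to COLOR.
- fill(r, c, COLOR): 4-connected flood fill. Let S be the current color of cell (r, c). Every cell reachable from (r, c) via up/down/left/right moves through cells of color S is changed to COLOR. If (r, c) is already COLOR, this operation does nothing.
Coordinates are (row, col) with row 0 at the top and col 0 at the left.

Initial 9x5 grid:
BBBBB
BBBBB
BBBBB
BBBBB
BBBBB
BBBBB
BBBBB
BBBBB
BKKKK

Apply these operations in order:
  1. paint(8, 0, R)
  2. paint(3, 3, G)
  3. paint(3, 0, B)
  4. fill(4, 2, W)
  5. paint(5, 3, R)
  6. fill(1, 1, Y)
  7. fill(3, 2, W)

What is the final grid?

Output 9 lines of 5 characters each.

Answer: WWWWW
WWWWW
WWWWW
WWWGW
WWWWW
WWWRW
WWWWW
WWWWW
RKKKK

Derivation:
After op 1 paint(8,0,R):
BBBBB
BBBBB
BBBBB
BBBBB
BBBBB
BBBBB
BBBBB
BBBBB
RKKKK
After op 2 paint(3,3,G):
BBBBB
BBBBB
BBBBB
BBBGB
BBBBB
BBBBB
BBBBB
BBBBB
RKKKK
After op 3 paint(3,0,B):
BBBBB
BBBBB
BBBBB
BBBGB
BBBBB
BBBBB
BBBBB
BBBBB
RKKKK
After op 4 fill(4,2,W) [39 cells changed]:
WWWWW
WWWWW
WWWWW
WWWGW
WWWWW
WWWWW
WWWWW
WWWWW
RKKKK
After op 5 paint(5,3,R):
WWWWW
WWWWW
WWWWW
WWWGW
WWWWW
WWWRW
WWWWW
WWWWW
RKKKK
After op 6 fill(1,1,Y) [38 cells changed]:
YYYYY
YYYYY
YYYYY
YYYGY
YYYYY
YYYRY
YYYYY
YYYYY
RKKKK
After op 7 fill(3,2,W) [38 cells changed]:
WWWWW
WWWWW
WWWWW
WWWGW
WWWWW
WWWRW
WWWWW
WWWWW
RKKKK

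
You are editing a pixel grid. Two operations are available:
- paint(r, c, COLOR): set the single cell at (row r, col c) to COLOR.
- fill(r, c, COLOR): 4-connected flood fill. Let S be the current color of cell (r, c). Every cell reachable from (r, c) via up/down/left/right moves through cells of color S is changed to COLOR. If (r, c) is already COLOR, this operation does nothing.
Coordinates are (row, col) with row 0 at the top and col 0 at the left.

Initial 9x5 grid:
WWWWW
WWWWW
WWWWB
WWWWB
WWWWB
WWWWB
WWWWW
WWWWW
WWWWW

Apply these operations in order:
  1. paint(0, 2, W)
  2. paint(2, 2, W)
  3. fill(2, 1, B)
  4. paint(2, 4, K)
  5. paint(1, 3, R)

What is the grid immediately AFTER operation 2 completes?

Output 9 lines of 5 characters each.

After op 1 paint(0,2,W):
WWWWW
WWWWW
WWWWB
WWWWB
WWWWB
WWWWB
WWWWW
WWWWW
WWWWW
After op 2 paint(2,2,W):
WWWWW
WWWWW
WWWWB
WWWWB
WWWWB
WWWWB
WWWWW
WWWWW
WWWWW

Answer: WWWWW
WWWWW
WWWWB
WWWWB
WWWWB
WWWWB
WWWWW
WWWWW
WWWWW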